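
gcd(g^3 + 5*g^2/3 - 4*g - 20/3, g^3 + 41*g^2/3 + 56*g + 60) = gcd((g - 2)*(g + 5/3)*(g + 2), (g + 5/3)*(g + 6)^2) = g + 5/3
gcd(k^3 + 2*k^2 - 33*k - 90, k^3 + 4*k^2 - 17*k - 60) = k^2 + 8*k + 15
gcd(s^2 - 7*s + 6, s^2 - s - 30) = s - 6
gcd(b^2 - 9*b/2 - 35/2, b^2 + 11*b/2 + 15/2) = b + 5/2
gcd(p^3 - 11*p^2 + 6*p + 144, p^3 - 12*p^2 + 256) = p - 8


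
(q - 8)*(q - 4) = q^2 - 12*q + 32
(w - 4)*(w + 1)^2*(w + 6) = w^4 + 4*w^3 - 19*w^2 - 46*w - 24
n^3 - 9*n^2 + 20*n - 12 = (n - 6)*(n - 2)*(n - 1)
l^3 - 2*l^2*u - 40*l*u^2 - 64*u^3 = (l - 8*u)*(l + 2*u)*(l + 4*u)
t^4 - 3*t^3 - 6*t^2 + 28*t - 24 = (t - 2)^3*(t + 3)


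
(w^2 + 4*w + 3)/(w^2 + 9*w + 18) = (w + 1)/(w + 6)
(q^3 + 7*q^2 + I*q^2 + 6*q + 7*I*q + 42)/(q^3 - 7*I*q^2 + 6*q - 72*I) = (q^2 + q*(7 - 2*I) - 14*I)/(q^2 - 10*I*q - 24)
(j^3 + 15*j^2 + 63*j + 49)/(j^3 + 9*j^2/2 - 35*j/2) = 2*(j^2 + 8*j + 7)/(j*(2*j - 5))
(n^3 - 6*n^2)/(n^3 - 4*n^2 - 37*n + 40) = n^2*(n - 6)/(n^3 - 4*n^2 - 37*n + 40)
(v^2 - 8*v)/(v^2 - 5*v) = (v - 8)/(v - 5)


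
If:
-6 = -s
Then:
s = 6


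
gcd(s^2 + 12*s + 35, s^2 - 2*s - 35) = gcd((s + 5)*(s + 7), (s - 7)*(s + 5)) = s + 5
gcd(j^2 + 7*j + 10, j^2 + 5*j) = j + 5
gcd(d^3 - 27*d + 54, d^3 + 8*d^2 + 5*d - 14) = 1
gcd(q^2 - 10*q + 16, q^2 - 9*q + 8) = q - 8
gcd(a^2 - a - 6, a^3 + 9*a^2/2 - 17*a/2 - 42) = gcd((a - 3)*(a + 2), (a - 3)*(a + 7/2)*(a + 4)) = a - 3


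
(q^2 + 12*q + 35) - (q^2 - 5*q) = 17*q + 35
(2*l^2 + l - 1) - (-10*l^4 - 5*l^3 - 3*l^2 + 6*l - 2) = 10*l^4 + 5*l^3 + 5*l^2 - 5*l + 1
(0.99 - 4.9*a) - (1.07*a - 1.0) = 1.99 - 5.97*a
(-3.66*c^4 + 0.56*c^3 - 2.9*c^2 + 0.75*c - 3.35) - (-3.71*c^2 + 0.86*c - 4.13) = -3.66*c^4 + 0.56*c^3 + 0.81*c^2 - 0.11*c + 0.78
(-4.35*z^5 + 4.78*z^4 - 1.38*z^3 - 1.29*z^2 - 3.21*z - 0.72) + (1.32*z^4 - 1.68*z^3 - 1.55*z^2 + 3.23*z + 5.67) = -4.35*z^5 + 6.1*z^4 - 3.06*z^3 - 2.84*z^2 + 0.02*z + 4.95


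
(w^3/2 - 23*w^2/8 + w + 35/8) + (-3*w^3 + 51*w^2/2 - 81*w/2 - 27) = -5*w^3/2 + 181*w^2/8 - 79*w/2 - 181/8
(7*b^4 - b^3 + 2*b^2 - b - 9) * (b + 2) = 7*b^5 + 13*b^4 + 3*b^2 - 11*b - 18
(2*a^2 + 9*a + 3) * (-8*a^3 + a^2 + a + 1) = -16*a^5 - 70*a^4 - 13*a^3 + 14*a^2 + 12*a + 3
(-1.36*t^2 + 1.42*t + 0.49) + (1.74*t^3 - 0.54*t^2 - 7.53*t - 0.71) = 1.74*t^3 - 1.9*t^2 - 6.11*t - 0.22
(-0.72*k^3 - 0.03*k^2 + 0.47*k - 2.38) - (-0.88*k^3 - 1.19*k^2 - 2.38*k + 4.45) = 0.16*k^3 + 1.16*k^2 + 2.85*k - 6.83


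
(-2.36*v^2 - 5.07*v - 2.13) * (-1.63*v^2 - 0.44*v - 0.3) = 3.8468*v^4 + 9.3025*v^3 + 6.4107*v^2 + 2.4582*v + 0.639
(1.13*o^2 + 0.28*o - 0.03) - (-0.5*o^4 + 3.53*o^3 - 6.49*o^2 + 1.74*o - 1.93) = 0.5*o^4 - 3.53*o^3 + 7.62*o^2 - 1.46*o + 1.9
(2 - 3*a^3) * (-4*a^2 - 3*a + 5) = 12*a^5 + 9*a^4 - 15*a^3 - 8*a^2 - 6*a + 10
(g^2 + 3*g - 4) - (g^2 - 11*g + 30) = 14*g - 34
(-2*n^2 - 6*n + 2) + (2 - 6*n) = -2*n^2 - 12*n + 4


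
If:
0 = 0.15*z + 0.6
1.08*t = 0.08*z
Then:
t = -0.30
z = -4.00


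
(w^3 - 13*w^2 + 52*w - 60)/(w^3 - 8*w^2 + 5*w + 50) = (w^2 - 8*w + 12)/(w^2 - 3*w - 10)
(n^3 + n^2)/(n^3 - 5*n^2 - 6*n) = n/(n - 6)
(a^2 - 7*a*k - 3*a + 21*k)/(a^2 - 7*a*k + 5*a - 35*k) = (a - 3)/(a + 5)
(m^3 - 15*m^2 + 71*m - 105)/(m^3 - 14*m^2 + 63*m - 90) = (m - 7)/(m - 6)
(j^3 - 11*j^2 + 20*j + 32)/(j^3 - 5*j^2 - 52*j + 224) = (j + 1)/(j + 7)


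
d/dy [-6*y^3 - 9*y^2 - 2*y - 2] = -18*y^2 - 18*y - 2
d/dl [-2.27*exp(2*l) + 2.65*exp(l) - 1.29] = (2.65 - 4.54*exp(l))*exp(l)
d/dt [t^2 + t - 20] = 2*t + 1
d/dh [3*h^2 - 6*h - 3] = 6*h - 6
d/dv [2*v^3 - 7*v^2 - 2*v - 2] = 6*v^2 - 14*v - 2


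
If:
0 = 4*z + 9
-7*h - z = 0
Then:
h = 9/28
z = -9/4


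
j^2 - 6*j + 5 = (j - 5)*(j - 1)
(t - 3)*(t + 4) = t^2 + t - 12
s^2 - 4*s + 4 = (s - 2)^2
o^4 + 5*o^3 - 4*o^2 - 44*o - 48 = (o - 3)*(o + 2)^2*(o + 4)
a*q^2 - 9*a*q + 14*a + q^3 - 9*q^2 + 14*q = (a + q)*(q - 7)*(q - 2)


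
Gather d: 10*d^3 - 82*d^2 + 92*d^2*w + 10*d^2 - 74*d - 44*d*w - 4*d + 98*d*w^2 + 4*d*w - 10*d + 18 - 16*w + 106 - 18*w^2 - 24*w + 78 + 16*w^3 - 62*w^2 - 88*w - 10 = 10*d^3 + d^2*(92*w - 72) + d*(98*w^2 - 40*w - 88) + 16*w^3 - 80*w^2 - 128*w + 192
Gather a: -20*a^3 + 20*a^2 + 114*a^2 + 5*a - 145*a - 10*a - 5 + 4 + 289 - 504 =-20*a^3 + 134*a^2 - 150*a - 216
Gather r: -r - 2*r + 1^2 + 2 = 3 - 3*r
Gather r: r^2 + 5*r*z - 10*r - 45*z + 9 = r^2 + r*(5*z - 10) - 45*z + 9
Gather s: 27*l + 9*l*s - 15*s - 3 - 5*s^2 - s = 27*l - 5*s^2 + s*(9*l - 16) - 3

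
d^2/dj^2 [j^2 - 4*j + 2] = 2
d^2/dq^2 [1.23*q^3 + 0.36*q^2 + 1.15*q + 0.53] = 7.38*q + 0.72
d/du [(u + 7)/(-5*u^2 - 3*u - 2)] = (-5*u^2 - 3*u + (u + 7)*(10*u + 3) - 2)/(5*u^2 + 3*u + 2)^2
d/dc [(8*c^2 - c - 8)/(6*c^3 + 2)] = (-24*c^4 + 6*c^3 + 72*c^2 + 16*c - 1)/(2*(9*c^6 + 6*c^3 + 1))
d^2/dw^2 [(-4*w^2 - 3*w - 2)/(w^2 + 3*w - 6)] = 6*(3*w^3 - 26*w^2 - 24*w - 76)/(w^6 + 9*w^5 + 9*w^4 - 81*w^3 - 54*w^2 + 324*w - 216)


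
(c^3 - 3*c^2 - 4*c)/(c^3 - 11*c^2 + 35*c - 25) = c*(c^2 - 3*c - 4)/(c^3 - 11*c^2 + 35*c - 25)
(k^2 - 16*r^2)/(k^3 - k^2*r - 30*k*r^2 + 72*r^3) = (-k - 4*r)/(-k^2 - 3*k*r + 18*r^2)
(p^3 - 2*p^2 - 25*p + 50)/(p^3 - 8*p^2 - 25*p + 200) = (p - 2)/(p - 8)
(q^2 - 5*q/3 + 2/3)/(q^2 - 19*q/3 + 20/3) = (3*q^2 - 5*q + 2)/(3*q^2 - 19*q + 20)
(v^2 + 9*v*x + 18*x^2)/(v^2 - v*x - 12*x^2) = (-v - 6*x)/(-v + 4*x)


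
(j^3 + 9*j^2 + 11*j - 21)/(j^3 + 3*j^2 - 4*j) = (j^2 + 10*j + 21)/(j*(j + 4))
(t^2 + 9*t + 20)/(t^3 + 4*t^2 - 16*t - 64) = (t + 5)/(t^2 - 16)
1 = 1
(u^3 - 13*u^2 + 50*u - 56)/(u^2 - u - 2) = (u^2 - 11*u + 28)/(u + 1)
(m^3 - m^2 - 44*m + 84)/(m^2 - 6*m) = m + 5 - 14/m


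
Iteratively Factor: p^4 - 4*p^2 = (p)*(p^3 - 4*p) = p*(p - 2)*(p^2 + 2*p) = p^2*(p - 2)*(p + 2)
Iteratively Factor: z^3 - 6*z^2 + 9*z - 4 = (z - 1)*(z^2 - 5*z + 4) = (z - 4)*(z - 1)*(z - 1)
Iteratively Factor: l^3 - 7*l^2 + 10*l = (l - 5)*(l^2 - 2*l) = (l - 5)*(l - 2)*(l)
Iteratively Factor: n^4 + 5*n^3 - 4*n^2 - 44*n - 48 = (n + 4)*(n^3 + n^2 - 8*n - 12) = (n + 2)*(n + 4)*(n^2 - n - 6) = (n + 2)^2*(n + 4)*(n - 3)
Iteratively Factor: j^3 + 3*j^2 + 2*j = (j + 2)*(j^2 + j) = j*(j + 2)*(j + 1)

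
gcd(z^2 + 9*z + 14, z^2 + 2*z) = z + 2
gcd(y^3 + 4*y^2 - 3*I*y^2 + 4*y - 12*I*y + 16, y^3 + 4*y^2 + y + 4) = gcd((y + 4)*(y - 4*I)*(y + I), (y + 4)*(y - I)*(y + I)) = y^2 + y*(4 + I) + 4*I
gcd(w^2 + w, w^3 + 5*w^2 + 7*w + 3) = w + 1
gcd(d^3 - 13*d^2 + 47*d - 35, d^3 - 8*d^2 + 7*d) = d^2 - 8*d + 7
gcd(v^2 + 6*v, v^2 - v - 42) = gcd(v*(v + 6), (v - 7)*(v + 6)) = v + 6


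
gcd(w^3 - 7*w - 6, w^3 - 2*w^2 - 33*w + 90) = w - 3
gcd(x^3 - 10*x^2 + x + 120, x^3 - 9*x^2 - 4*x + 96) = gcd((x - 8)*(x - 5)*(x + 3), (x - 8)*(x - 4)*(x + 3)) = x^2 - 5*x - 24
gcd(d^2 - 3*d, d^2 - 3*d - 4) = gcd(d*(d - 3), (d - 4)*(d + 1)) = 1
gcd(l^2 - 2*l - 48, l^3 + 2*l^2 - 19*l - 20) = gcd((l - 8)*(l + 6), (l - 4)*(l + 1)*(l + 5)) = 1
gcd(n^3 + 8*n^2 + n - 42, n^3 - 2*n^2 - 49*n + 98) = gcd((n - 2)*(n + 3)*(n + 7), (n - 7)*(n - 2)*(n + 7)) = n^2 + 5*n - 14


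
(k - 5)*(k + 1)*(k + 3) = k^3 - k^2 - 17*k - 15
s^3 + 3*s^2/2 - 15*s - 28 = (s - 4)*(s + 2)*(s + 7/2)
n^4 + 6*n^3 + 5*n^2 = n^2*(n + 1)*(n + 5)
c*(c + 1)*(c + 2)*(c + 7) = c^4 + 10*c^3 + 23*c^2 + 14*c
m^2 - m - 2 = (m - 2)*(m + 1)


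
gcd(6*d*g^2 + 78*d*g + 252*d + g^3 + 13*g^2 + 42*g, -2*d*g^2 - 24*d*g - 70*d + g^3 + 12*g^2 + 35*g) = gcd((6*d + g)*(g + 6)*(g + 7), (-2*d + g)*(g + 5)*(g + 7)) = g + 7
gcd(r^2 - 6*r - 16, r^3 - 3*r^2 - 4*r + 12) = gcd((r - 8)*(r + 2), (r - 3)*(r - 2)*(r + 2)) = r + 2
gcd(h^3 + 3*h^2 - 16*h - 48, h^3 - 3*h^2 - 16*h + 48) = h^2 - 16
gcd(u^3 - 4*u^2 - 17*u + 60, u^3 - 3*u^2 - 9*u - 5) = u - 5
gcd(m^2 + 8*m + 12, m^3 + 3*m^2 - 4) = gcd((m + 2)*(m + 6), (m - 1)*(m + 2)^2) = m + 2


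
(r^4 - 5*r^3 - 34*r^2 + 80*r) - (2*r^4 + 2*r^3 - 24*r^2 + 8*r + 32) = -r^4 - 7*r^3 - 10*r^2 + 72*r - 32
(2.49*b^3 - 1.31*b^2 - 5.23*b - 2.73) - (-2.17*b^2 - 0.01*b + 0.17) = 2.49*b^3 + 0.86*b^2 - 5.22*b - 2.9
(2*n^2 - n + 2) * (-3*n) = -6*n^3 + 3*n^2 - 6*n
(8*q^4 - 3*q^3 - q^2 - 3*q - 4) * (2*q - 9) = 16*q^5 - 78*q^4 + 25*q^3 + 3*q^2 + 19*q + 36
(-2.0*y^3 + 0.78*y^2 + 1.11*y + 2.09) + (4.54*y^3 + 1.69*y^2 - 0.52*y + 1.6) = 2.54*y^3 + 2.47*y^2 + 0.59*y + 3.69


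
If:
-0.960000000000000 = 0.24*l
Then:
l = -4.00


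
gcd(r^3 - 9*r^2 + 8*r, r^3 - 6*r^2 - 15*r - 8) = r - 8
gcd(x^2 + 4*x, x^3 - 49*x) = x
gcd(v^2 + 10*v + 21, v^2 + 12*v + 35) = v + 7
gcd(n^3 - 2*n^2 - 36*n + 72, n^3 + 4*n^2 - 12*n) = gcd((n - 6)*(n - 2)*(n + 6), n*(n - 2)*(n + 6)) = n^2 + 4*n - 12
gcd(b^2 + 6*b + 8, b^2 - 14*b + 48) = 1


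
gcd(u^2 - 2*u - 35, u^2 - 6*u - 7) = u - 7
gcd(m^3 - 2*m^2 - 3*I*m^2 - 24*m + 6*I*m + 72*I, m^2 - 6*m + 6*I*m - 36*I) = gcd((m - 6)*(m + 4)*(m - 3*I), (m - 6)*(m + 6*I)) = m - 6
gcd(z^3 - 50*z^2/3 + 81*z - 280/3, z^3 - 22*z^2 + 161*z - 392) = z^2 - 15*z + 56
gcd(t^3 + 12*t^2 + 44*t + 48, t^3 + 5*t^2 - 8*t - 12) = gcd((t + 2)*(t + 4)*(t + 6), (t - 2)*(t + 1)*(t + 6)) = t + 6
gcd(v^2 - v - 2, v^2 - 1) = v + 1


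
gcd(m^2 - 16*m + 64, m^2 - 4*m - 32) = m - 8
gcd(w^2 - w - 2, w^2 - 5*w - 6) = w + 1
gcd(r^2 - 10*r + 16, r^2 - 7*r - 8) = r - 8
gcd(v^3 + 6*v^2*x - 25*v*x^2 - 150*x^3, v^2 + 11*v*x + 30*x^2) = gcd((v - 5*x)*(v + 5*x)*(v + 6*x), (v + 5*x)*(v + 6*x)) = v^2 + 11*v*x + 30*x^2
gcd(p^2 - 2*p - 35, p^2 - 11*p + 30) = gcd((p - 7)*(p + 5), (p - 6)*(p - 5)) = 1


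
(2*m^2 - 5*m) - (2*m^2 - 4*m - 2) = 2 - m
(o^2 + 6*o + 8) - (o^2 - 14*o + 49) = 20*o - 41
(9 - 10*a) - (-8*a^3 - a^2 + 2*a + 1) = 8*a^3 + a^2 - 12*a + 8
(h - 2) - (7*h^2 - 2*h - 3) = -7*h^2 + 3*h + 1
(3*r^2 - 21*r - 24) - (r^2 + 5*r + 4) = 2*r^2 - 26*r - 28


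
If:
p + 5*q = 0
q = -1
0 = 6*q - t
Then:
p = 5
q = -1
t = -6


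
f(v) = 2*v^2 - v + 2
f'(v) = 4*v - 1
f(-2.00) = 12.00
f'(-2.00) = -9.00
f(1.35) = 4.30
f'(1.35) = 4.40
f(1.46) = 4.80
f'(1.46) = 4.84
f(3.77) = 26.66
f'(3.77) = 14.08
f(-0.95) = 4.76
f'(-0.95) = -4.80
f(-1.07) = 5.36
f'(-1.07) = -5.28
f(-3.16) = 25.13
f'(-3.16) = -13.64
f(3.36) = 21.22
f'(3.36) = 12.44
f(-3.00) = 23.00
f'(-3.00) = -13.00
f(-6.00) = 80.00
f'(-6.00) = -25.00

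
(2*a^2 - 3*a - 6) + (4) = 2*a^2 - 3*a - 2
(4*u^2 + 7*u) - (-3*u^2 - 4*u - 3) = 7*u^2 + 11*u + 3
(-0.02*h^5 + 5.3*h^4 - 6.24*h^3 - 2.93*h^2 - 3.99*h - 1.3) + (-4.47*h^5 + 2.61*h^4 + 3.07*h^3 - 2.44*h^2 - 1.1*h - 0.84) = -4.49*h^5 + 7.91*h^4 - 3.17*h^3 - 5.37*h^2 - 5.09*h - 2.14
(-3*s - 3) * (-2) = 6*s + 6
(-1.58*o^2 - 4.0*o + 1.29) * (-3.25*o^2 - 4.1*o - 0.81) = 5.135*o^4 + 19.478*o^3 + 13.4873*o^2 - 2.049*o - 1.0449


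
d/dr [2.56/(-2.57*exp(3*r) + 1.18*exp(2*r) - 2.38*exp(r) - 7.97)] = (19.7376*exp(2*r) - 6.0416*exp(r) + 6.0928)*exp(r)/(2.57*exp(3*r) - 1.18*exp(2*r) + 2.38*exp(r) + 7.97)^2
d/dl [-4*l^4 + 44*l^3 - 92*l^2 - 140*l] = -16*l^3 + 132*l^2 - 184*l - 140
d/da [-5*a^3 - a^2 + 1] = a*(-15*a - 2)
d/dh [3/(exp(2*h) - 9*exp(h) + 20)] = (27 - 6*exp(h))*exp(h)/(exp(2*h) - 9*exp(h) + 20)^2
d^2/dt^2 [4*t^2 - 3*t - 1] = 8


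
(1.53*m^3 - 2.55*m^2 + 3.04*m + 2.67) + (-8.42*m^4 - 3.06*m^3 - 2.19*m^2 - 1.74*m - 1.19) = -8.42*m^4 - 1.53*m^3 - 4.74*m^2 + 1.3*m + 1.48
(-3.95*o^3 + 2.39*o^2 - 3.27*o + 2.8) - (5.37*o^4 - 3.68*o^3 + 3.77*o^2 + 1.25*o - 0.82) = -5.37*o^4 - 0.27*o^3 - 1.38*o^2 - 4.52*o + 3.62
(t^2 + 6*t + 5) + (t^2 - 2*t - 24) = 2*t^2 + 4*t - 19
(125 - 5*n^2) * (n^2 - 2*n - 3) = -5*n^4 + 10*n^3 + 140*n^2 - 250*n - 375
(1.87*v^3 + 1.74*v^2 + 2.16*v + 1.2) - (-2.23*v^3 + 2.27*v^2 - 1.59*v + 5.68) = 4.1*v^3 - 0.53*v^2 + 3.75*v - 4.48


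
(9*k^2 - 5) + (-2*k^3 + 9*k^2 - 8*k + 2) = -2*k^3 + 18*k^2 - 8*k - 3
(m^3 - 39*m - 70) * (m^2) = m^5 - 39*m^3 - 70*m^2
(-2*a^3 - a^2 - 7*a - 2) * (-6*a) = 12*a^4 + 6*a^3 + 42*a^2 + 12*a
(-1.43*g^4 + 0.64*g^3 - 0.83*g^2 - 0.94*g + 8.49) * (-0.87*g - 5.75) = 1.2441*g^5 + 7.6657*g^4 - 2.9579*g^3 + 5.5903*g^2 - 1.9813*g - 48.8175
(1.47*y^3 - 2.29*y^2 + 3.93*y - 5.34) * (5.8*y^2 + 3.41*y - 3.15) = 8.526*y^5 - 8.2693*y^4 + 10.3546*y^3 - 10.3572*y^2 - 30.5889*y + 16.821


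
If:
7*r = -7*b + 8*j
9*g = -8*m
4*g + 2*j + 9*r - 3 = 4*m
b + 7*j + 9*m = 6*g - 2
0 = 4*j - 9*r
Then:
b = 5522/40871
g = 8844/40871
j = 15813/81742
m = -19899/81742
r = 3514/40871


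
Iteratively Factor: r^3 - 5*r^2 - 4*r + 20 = (r + 2)*(r^2 - 7*r + 10) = (r - 5)*(r + 2)*(r - 2)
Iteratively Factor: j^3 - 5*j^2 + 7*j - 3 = (j - 1)*(j^2 - 4*j + 3) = (j - 3)*(j - 1)*(j - 1)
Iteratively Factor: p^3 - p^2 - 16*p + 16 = (p - 1)*(p^2 - 16) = (p - 1)*(p + 4)*(p - 4)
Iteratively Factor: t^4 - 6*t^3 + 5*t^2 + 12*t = (t)*(t^3 - 6*t^2 + 5*t + 12) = t*(t - 3)*(t^2 - 3*t - 4) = t*(t - 3)*(t + 1)*(t - 4)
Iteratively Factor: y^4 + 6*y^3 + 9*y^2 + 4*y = (y + 4)*(y^3 + 2*y^2 + y) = (y + 1)*(y + 4)*(y^2 + y) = y*(y + 1)*(y + 4)*(y + 1)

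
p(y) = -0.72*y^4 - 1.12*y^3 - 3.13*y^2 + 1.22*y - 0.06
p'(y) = -2.88*y^3 - 3.36*y^2 - 6.26*y + 1.22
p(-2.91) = -54.15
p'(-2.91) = 61.95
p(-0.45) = -1.17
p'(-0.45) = 3.62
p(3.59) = -207.43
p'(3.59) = -197.81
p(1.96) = -28.75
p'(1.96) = -45.64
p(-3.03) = -62.02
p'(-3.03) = 69.46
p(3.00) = -113.13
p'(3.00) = -125.56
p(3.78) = -247.66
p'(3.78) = -226.00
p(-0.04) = -0.11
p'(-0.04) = 1.47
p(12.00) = -17301.42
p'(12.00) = -5534.38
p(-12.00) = -13459.98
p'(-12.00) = 4569.14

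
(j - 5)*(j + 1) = j^2 - 4*j - 5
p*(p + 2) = p^2 + 2*p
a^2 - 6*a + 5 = (a - 5)*(a - 1)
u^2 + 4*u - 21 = (u - 3)*(u + 7)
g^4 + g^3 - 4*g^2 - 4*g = g*(g - 2)*(g + 1)*(g + 2)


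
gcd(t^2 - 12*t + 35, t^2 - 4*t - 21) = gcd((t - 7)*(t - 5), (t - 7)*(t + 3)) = t - 7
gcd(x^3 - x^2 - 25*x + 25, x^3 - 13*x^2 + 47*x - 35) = x^2 - 6*x + 5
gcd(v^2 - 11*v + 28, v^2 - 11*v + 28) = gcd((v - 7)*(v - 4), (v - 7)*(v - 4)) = v^2 - 11*v + 28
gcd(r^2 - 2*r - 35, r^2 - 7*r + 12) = 1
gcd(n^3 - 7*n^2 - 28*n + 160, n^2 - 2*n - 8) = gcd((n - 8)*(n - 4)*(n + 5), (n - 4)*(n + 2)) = n - 4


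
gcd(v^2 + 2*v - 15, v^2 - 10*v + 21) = v - 3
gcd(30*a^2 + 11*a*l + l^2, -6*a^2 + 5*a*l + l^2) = 6*a + l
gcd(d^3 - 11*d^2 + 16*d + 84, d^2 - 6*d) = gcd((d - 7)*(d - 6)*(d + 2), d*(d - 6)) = d - 6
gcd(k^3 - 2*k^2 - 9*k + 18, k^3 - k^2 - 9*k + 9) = k^2 - 9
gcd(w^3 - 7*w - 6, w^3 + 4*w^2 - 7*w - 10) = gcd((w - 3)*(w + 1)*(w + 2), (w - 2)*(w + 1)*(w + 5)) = w + 1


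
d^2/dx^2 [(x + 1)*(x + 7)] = 2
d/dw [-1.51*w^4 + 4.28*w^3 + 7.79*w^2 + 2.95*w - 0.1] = -6.04*w^3 + 12.84*w^2 + 15.58*w + 2.95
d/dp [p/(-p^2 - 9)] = (p^2 - 9)/(p^2 + 9)^2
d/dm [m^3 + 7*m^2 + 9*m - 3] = 3*m^2 + 14*m + 9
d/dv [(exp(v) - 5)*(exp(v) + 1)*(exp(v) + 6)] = (3*exp(2*v) + 4*exp(v) - 29)*exp(v)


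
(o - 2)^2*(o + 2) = o^3 - 2*o^2 - 4*o + 8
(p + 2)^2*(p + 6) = p^3 + 10*p^2 + 28*p + 24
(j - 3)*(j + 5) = j^2 + 2*j - 15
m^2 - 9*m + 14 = (m - 7)*(m - 2)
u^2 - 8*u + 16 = (u - 4)^2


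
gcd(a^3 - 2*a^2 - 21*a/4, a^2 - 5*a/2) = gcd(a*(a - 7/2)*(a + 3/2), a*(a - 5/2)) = a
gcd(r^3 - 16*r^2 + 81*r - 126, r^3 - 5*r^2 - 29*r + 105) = r^2 - 10*r + 21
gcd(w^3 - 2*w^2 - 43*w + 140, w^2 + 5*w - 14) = w + 7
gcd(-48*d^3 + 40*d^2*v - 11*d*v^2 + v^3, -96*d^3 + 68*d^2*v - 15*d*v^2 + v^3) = 12*d^2 - 7*d*v + v^2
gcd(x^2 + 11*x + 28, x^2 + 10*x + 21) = x + 7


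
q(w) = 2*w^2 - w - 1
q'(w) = 4*w - 1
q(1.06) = 0.19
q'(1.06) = 3.24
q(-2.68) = 16.04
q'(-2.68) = -11.72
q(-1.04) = 2.20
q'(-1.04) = -5.16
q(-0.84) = 1.25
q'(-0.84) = -4.36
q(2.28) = 7.12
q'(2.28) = 8.12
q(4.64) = 37.42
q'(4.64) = 17.56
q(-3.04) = 20.52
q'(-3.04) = -13.16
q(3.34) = 17.97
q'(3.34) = 12.36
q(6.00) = 65.00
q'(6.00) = 23.00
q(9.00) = 152.00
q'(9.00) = 35.00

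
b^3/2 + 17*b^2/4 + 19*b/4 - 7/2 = (b/2 + 1)*(b - 1/2)*(b + 7)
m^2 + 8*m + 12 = (m + 2)*(m + 6)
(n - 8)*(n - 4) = n^2 - 12*n + 32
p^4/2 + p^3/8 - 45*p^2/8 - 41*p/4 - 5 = (p/2 + 1/2)*(p - 4)*(p + 5/4)*(p + 2)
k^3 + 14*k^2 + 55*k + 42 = (k + 1)*(k + 6)*(k + 7)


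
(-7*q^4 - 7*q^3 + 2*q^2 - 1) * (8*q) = -56*q^5 - 56*q^4 + 16*q^3 - 8*q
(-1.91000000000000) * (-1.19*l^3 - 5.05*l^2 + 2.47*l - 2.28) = 2.2729*l^3 + 9.6455*l^2 - 4.7177*l + 4.3548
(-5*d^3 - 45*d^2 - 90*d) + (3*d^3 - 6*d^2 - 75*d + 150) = -2*d^3 - 51*d^2 - 165*d + 150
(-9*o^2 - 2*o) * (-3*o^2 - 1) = 27*o^4 + 6*o^3 + 9*o^2 + 2*o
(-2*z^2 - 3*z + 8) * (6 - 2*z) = 4*z^3 - 6*z^2 - 34*z + 48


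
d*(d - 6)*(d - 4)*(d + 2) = d^4 - 8*d^3 + 4*d^2 + 48*d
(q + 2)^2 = q^2 + 4*q + 4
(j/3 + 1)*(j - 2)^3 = j^4/3 - j^3 - 2*j^2 + 28*j/3 - 8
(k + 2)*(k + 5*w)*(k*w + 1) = k^3*w + 5*k^2*w^2 + 2*k^2*w + k^2 + 10*k*w^2 + 5*k*w + 2*k + 10*w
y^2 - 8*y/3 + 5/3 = (y - 5/3)*(y - 1)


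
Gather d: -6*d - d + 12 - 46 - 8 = -7*d - 42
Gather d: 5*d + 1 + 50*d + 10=55*d + 11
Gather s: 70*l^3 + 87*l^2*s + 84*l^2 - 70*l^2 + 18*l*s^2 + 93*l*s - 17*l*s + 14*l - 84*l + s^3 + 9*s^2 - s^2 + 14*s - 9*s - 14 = 70*l^3 + 14*l^2 - 70*l + s^3 + s^2*(18*l + 8) + s*(87*l^2 + 76*l + 5) - 14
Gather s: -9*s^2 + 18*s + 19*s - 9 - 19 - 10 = -9*s^2 + 37*s - 38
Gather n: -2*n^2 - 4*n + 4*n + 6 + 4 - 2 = 8 - 2*n^2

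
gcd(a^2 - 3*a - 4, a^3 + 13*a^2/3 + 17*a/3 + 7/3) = a + 1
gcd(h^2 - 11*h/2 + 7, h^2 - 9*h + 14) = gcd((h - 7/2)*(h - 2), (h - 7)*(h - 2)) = h - 2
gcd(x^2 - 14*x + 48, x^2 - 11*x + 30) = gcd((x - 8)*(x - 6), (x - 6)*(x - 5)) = x - 6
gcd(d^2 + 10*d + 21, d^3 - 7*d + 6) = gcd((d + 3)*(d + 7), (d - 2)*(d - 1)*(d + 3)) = d + 3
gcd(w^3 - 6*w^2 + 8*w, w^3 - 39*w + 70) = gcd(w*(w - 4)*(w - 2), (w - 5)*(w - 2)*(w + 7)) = w - 2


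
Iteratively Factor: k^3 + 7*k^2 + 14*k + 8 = (k + 1)*(k^2 + 6*k + 8) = (k + 1)*(k + 4)*(k + 2)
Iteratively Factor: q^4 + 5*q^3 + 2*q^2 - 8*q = (q + 2)*(q^3 + 3*q^2 - 4*q) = (q + 2)*(q + 4)*(q^2 - q) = (q - 1)*(q + 2)*(q + 4)*(q)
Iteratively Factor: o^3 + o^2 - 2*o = (o)*(o^2 + o - 2) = o*(o - 1)*(o + 2)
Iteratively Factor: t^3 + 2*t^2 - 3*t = (t - 1)*(t^2 + 3*t) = t*(t - 1)*(t + 3)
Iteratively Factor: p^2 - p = (p - 1)*(p)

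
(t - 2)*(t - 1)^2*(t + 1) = t^4 - 3*t^3 + t^2 + 3*t - 2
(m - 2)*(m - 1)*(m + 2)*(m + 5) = m^4 + 4*m^3 - 9*m^2 - 16*m + 20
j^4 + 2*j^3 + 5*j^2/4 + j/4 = j*(j + 1/2)^2*(j + 1)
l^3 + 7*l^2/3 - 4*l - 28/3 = (l - 2)*(l + 2)*(l + 7/3)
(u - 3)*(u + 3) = u^2 - 9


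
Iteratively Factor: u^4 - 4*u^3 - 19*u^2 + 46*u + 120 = (u - 5)*(u^3 + u^2 - 14*u - 24) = (u - 5)*(u + 2)*(u^2 - u - 12) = (u - 5)*(u + 2)*(u + 3)*(u - 4)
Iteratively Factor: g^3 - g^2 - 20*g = (g + 4)*(g^2 - 5*g) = g*(g + 4)*(g - 5)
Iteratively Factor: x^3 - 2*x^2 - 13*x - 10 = (x + 1)*(x^2 - 3*x - 10) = (x - 5)*(x + 1)*(x + 2)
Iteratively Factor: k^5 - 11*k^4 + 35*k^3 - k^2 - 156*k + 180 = (k - 3)*(k^4 - 8*k^3 + 11*k^2 + 32*k - 60) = (k - 5)*(k - 3)*(k^3 - 3*k^2 - 4*k + 12) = (k - 5)*(k - 3)*(k - 2)*(k^2 - k - 6) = (k - 5)*(k - 3)^2*(k - 2)*(k + 2)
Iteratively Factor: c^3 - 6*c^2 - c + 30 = (c - 5)*(c^2 - c - 6) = (c - 5)*(c - 3)*(c + 2)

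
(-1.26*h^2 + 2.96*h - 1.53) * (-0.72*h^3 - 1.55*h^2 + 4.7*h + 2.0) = 0.9072*h^5 - 0.1782*h^4 - 9.4084*h^3 + 13.7635*h^2 - 1.271*h - 3.06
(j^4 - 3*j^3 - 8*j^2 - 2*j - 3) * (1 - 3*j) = -3*j^5 + 10*j^4 + 21*j^3 - 2*j^2 + 7*j - 3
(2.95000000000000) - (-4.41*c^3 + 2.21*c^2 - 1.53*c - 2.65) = 4.41*c^3 - 2.21*c^2 + 1.53*c + 5.6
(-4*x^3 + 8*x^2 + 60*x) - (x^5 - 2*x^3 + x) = -x^5 - 2*x^3 + 8*x^2 + 59*x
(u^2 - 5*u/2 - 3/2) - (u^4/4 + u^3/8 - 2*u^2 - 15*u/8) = -u^4/4 - u^3/8 + 3*u^2 - 5*u/8 - 3/2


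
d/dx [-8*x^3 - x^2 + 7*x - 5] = -24*x^2 - 2*x + 7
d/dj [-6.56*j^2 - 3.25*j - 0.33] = -13.12*j - 3.25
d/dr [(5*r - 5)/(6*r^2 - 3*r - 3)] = -10/(12*r^2 + 12*r + 3)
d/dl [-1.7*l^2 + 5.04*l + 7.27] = 5.04 - 3.4*l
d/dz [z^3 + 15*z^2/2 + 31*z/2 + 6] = 3*z^2 + 15*z + 31/2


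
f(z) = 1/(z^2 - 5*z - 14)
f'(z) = (5 - 2*z)/(z^2 - 5*z - 14)^2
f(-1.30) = -0.17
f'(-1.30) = 0.23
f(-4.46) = 0.04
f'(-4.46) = 0.02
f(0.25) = -0.07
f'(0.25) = 0.02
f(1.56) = -0.05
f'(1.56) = 0.01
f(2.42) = -0.05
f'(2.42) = 0.00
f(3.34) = -0.05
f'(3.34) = -0.00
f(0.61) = -0.06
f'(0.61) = 0.01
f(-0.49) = -0.09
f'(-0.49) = 0.05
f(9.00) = 0.05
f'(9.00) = -0.03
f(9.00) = 0.05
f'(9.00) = -0.03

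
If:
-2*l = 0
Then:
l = 0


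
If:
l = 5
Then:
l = 5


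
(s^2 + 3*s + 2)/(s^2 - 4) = (s + 1)/(s - 2)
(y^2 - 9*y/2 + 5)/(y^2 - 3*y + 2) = (y - 5/2)/(y - 1)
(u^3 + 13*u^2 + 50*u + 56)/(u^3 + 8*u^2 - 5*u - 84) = (u + 2)/(u - 3)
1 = 1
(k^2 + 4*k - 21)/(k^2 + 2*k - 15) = (k + 7)/(k + 5)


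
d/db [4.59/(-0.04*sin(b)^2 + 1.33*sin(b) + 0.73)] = (0.3672*sin(b) - 6.1047)*cos(b)/(-0.04*sin(b)^2 + 1.33*sin(b) + 0.73)^2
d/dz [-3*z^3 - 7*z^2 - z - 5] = -9*z^2 - 14*z - 1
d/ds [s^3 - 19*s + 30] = 3*s^2 - 19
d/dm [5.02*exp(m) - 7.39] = 5.02*exp(m)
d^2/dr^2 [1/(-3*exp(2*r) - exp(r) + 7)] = (-2*(6*exp(r) + 1)^2*exp(r) + (12*exp(r) + 1)*(3*exp(2*r) + exp(r) - 7))*exp(r)/(3*exp(2*r) + exp(r) - 7)^3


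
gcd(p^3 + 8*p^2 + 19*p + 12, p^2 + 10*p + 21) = p + 3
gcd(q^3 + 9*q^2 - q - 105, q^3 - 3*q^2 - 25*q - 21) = 1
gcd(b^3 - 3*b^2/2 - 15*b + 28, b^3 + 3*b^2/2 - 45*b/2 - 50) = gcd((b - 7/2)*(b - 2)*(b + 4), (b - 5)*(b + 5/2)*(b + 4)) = b + 4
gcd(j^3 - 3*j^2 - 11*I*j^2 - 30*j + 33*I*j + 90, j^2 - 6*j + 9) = j - 3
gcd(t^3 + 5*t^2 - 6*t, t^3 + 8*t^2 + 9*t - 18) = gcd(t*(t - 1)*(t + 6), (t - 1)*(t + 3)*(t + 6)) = t^2 + 5*t - 6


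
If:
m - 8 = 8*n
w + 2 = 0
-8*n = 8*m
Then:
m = 8/9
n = -8/9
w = -2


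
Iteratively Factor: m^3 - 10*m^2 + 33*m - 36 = (m - 3)*(m^2 - 7*m + 12) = (m - 3)^2*(m - 4)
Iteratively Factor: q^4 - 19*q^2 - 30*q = (q + 3)*(q^3 - 3*q^2 - 10*q) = q*(q + 3)*(q^2 - 3*q - 10) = q*(q + 2)*(q + 3)*(q - 5)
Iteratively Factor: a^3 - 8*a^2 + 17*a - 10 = (a - 1)*(a^2 - 7*a + 10) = (a - 5)*(a - 1)*(a - 2)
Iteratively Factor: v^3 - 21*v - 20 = (v + 4)*(v^2 - 4*v - 5) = (v - 5)*(v + 4)*(v + 1)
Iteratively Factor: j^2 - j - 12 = (j + 3)*(j - 4)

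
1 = 1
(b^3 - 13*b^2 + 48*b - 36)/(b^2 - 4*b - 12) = (b^2 - 7*b + 6)/(b + 2)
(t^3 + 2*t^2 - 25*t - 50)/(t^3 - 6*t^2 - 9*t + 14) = (t^2 - 25)/(t^2 - 8*t + 7)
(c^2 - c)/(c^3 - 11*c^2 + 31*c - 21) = c/(c^2 - 10*c + 21)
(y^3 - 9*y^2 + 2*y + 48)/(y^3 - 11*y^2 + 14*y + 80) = (y - 3)/(y - 5)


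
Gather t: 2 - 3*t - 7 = -3*t - 5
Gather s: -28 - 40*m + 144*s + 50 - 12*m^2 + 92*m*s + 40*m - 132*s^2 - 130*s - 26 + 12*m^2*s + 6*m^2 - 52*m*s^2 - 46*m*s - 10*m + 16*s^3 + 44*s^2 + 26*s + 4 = -6*m^2 - 10*m + 16*s^3 + s^2*(-52*m - 88) + s*(12*m^2 + 46*m + 40)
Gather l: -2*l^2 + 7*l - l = -2*l^2 + 6*l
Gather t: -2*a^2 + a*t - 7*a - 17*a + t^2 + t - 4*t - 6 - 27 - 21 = -2*a^2 - 24*a + t^2 + t*(a - 3) - 54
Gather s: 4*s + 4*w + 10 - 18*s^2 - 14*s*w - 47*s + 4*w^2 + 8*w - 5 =-18*s^2 + s*(-14*w - 43) + 4*w^2 + 12*w + 5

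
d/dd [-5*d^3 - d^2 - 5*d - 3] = -15*d^2 - 2*d - 5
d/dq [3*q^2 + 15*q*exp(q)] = 15*q*exp(q) + 6*q + 15*exp(q)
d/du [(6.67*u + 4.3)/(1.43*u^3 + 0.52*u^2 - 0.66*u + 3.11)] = (-19.0762*u^3 - 21.9154*u^2 - 4.472*u + 23.5817)/(2.0449*u^6 + 1.4872*u^5 - 1.6172*u^4 + 8.2082*u^3 + 3.67*u^2 - 4.1052*u + 9.6721)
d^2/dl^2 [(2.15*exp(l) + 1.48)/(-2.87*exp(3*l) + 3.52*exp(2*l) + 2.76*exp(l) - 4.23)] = (-70.83734*exp(6*l) - 44.555028*exp(5*l) + 69.7053920000001*exp(4*l) + 310.299059*exp(3*l) - 73.505196*exp(2*l) - 124.5213*exp(l) - 55.748439)*exp(l)/(23.639903*exp(9*l) - 86.981664*exp(8*l) + 38.479812*exp(7*l) + 228.207797*exp(6*l) - 293.403888*exp(5*l) - 124.247736*exp(4*l) + 379.605069*exp(3*l) - 92.2816800000001*exp(2*l) - 148.153212*exp(l) + 75.686967)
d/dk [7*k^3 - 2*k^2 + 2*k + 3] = 21*k^2 - 4*k + 2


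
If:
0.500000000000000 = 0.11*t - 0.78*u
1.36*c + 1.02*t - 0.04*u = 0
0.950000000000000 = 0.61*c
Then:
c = 1.56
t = -2.11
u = -0.94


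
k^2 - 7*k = k*(k - 7)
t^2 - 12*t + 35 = (t - 7)*(t - 5)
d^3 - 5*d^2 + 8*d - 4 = (d - 2)^2*(d - 1)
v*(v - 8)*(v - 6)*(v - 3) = v^4 - 17*v^3 + 90*v^2 - 144*v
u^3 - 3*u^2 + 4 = (u - 2)^2*(u + 1)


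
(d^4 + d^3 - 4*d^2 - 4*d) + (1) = d^4 + d^3 - 4*d^2 - 4*d + 1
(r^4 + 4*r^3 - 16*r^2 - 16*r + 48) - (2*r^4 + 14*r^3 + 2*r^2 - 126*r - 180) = -r^4 - 10*r^3 - 18*r^2 + 110*r + 228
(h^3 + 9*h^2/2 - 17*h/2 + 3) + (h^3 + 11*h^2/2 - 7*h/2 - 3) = 2*h^3 + 10*h^2 - 12*h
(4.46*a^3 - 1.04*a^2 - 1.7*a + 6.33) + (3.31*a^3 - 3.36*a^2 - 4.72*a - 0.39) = 7.77*a^3 - 4.4*a^2 - 6.42*a + 5.94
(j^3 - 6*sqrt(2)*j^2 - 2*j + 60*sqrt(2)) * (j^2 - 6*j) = j^5 - 6*sqrt(2)*j^4 - 6*j^4 - 2*j^3 + 36*sqrt(2)*j^3 + 12*j^2 + 60*sqrt(2)*j^2 - 360*sqrt(2)*j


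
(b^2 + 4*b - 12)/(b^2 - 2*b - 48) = (b - 2)/(b - 8)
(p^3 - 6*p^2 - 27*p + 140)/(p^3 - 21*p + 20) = (p - 7)/(p - 1)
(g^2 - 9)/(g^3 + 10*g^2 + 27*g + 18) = (g - 3)/(g^2 + 7*g + 6)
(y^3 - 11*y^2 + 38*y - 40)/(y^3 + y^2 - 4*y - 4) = (y^2 - 9*y + 20)/(y^2 + 3*y + 2)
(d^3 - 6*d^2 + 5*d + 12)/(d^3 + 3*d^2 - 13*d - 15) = (d - 4)/(d + 5)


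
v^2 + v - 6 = (v - 2)*(v + 3)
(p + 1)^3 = p^3 + 3*p^2 + 3*p + 1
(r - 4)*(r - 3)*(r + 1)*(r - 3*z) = r^4 - 3*r^3*z - 6*r^3 + 18*r^2*z + 5*r^2 - 15*r*z + 12*r - 36*z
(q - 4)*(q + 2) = q^2 - 2*q - 8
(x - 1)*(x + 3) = x^2 + 2*x - 3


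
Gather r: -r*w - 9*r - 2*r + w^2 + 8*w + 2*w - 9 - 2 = r*(-w - 11) + w^2 + 10*w - 11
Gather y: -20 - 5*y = -5*y - 20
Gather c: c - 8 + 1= c - 7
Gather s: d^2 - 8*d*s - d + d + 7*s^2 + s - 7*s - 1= d^2 + 7*s^2 + s*(-8*d - 6) - 1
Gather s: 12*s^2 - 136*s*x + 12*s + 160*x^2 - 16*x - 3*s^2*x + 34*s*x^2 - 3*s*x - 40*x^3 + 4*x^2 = s^2*(12 - 3*x) + s*(34*x^2 - 139*x + 12) - 40*x^3 + 164*x^2 - 16*x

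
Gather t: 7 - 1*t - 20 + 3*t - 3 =2*t - 16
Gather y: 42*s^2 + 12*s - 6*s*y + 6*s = 42*s^2 - 6*s*y + 18*s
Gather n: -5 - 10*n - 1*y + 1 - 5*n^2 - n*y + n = -5*n^2 + n*(-y - 9) - y - 4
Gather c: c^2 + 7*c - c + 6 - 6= c^2 + 6*c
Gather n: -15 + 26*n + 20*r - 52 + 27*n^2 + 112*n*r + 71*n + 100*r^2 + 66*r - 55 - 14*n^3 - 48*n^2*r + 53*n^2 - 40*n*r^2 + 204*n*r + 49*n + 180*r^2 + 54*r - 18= -14*n^3 + n^2*(80 - 48*r) + n*(-40*r^2 + 316*r + 146) + 280*r^2 + 140*r - 140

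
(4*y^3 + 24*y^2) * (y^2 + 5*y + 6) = 4*y^5 + 44*y^4 + 144*y^3 + 144*y^2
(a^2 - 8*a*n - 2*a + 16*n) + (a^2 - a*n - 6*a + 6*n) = 2*a^2 - 9*a*n - 8*a + 22*n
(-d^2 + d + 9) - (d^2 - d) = -2*d^2 + 2*d + 9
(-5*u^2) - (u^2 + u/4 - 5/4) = -6*u^2 - u/4 + 5/4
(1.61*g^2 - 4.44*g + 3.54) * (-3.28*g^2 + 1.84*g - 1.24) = -5.2808*g^4 + 17.5256*g^3 - 21.7772*g^2 + 12.0192*g - 4.3896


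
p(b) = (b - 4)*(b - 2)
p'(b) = 2*b - 6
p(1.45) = 1.40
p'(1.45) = -3.10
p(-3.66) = 43.36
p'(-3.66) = -13.32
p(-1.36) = 18.01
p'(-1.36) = -8.72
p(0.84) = 3.67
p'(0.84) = -4.32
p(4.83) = 2.35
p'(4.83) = 3.66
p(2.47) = -0.72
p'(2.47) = -1.06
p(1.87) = 0.28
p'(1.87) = -2.26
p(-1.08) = 15.65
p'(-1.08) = -8.16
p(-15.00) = 323.00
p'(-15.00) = -36.00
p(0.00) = 8.00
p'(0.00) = -6.00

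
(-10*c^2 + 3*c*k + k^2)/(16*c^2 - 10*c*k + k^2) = (-5*c - k)/(8*c - k)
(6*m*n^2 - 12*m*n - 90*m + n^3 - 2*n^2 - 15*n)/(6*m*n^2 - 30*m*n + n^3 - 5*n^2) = (n + 3)/n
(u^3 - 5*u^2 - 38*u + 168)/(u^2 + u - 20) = (u^2 - u - 42)/(u + 5)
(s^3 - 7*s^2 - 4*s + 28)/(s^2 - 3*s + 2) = (s^2 - 5*s - 14)/(s - 1)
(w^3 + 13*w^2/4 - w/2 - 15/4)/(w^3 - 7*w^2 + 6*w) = (4*w^2 + 17*w + 15)/(4*w*(w - 6))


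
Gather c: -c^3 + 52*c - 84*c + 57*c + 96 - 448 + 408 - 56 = -c^3 + 25*c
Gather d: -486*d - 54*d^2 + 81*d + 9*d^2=-45*d^2 - 405*d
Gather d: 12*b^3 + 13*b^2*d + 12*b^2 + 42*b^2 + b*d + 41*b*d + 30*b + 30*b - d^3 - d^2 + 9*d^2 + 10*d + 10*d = 12*b^3 + 54*b^2 + 60*b - d^3 + 8*d^2 + d*(13*b^2 + 42*b + 20)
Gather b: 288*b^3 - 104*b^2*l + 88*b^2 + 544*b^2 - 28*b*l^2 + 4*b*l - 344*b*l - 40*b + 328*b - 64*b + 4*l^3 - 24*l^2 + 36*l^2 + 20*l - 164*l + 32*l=288*b^3 + b^2*(632 - 104*l) + b*(-28*l^2 - 340*l + 224) + 4*l^3 + 12*l^2 - 112*l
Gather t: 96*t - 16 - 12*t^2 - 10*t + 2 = -12*t^2 + 86*t - 14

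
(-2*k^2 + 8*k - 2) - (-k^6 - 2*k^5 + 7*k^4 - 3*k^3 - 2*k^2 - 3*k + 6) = k^6 + 2*k^5 - 7*k^4 + 3*k^3 + 11*k - 8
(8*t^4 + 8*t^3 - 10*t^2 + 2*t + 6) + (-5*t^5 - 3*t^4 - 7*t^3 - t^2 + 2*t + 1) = -5*t^5 + 5*t^4 + t^3 - 11*t^2 + 4*t + 7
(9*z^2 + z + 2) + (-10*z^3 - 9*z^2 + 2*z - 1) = -10*z^3 + 3*z + 1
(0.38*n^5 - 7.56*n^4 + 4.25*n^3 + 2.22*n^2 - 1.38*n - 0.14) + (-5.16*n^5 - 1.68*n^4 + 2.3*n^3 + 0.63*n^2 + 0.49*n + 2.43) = -4.78*n^5 - 9.24*n^4 + 6.55*n^3 + 2.85*n^2 - 0.89*n + 2.29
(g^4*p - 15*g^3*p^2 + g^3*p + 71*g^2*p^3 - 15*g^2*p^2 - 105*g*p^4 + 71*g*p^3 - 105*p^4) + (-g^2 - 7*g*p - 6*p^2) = g^4*p - 15*g^3*p^2 + g^3*p + 71*g^2*p^3 - 15*g^2*p^2 - g^2 - 105*g*p^4 + 71*g*p^3 - 7*g*p - 105*p^4 - 6*p^2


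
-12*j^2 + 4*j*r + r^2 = (-2*j + r)*(6*j + r)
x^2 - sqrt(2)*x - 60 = (x - 6*sqrt(2))*(x + 5*sqrt(2))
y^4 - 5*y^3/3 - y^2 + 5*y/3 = y*(y - 5/3)*(y - 1)*(y + 1)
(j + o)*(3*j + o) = 3*j^2 + 4*j*o + o^2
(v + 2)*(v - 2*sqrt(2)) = v^2 - 2*sqrt(2)*v + 2*v - 4*sqrt(2)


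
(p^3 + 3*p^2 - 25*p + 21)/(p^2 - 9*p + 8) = (p^2 + 4*p - 21)/(p - 8)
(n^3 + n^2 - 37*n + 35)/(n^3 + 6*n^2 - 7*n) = (n - 5)/n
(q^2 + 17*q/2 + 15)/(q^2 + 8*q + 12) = (q + 5/2)/(q + 2)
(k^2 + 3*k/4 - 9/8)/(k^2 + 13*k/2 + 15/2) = (k - 3/4)/(k + 5)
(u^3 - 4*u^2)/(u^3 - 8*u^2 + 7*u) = u*(u - 4)/(u^2 - 8*u + 7)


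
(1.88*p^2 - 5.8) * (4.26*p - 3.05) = 8.0088*p^3 - 5.734*p^2 - 24.708*p + 17.69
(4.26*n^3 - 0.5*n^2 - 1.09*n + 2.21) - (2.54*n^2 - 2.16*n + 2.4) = 4.26*n^3 - 3.04*n^2 + 1.07*n - 0.19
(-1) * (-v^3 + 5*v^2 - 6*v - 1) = v^3 - 5*v^2 + 6*v + 1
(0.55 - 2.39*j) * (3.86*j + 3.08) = -9.2254*j^2 - 5.2382*j + 1.694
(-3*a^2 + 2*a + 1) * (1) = -3*a^2 + 2*a + 1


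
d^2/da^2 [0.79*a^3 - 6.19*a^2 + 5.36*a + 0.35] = 4.74*a - 12.38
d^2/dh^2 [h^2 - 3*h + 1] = 2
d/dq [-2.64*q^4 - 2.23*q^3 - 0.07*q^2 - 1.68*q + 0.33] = -10.56*q^3 - 6.69*q^2 - 0.14*q - 1.68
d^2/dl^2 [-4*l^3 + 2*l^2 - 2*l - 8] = 4 - 24*l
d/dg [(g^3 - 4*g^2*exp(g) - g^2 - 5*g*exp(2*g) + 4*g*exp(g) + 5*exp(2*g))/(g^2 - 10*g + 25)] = (-4*g^3*exp(g) + g^3 - 10*g^2*exp(2*g) + 24*g^2*exp(g) - 15*g^2 + 65*g*exp(2*g) + 16*g*exp(g) + 10*g - 35*exp(2*g) - 20*exp(g))/(g^3 - 15*g^2 + 75*g - 125)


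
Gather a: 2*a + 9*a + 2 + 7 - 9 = 11*a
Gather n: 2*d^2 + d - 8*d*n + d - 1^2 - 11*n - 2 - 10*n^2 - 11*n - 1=2*d^2 + 2*d - 10*n^2 + n*(-8*d - 22) - 4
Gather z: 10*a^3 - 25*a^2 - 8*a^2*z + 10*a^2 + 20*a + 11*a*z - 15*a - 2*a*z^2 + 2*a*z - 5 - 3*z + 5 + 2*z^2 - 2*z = 10*a^3 - 15*a^2 + 5*a + z^2*(2 - 2*a) + z*(-8*a^2 + 13*a - 5)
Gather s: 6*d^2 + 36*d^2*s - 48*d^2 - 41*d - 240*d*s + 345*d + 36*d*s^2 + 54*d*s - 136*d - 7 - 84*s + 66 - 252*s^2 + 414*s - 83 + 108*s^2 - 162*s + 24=-42*d^2 + 168*d + s^2*(36*d - 144) + s*(36*d^2 - 186*d + 168)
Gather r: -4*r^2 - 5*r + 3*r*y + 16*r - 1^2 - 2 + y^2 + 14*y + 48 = -4*r^2 + r*(3*y + 11) + y^2 + 14*y + 45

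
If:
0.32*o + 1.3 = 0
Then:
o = -4.06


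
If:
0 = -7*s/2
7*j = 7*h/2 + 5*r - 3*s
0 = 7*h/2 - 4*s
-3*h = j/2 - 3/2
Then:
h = 0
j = 3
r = 21/5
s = 0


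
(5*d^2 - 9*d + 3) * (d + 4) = 5*d^3 + 11*d^2 - 33*d + 12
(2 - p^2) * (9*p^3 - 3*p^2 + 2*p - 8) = -9*p^5 + 3*p^4 + 16*p^3 + 2*p^2 + 4*p - 16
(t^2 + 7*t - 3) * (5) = 5*t^2 + 35*t - 15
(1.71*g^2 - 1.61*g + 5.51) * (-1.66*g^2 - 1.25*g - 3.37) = -2.8386*g^4 + 0.5351*g^3 - 12.8968*g^2 - 1.4618*g - 18.5687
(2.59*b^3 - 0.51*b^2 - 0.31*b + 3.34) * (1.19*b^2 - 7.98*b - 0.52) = 3.0821*b^5 - 21.2751*b^4 + 2.3541*b^3 + 6.7136*b^2 - 26.492*b - 1.7368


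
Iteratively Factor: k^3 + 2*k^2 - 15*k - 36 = (k + 3)*(k^2 - k - 12) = (k + 3)^2*(k - 4)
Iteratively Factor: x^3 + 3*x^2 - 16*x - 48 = (x + 4)*(x^2 - x - 12) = (x - 4)*(x + 4)*(x + 3)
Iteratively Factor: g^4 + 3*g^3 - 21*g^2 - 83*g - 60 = (g - 5)*(g^3 + 8*g^2 + 19*g + 12) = (g - 5)*(g + 1)*(g^2 + 7*g + 12) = (g - 5)*(g + 1)*(g + 4)*(g + 3)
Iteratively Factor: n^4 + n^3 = (n + 1)*(n^3) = n*(n + 1)*(n^2) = n^2*(n + 1)*(n)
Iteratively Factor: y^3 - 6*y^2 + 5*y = (y)*(y^2 - 6*y + 5) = y*(y - 5)*(y - 1)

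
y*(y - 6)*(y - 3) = y^3 - 9*y^2 + 18*y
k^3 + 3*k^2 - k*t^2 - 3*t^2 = (k + 3)*(k - t)*(k + t)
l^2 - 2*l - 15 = (l - 5)*(l + 3)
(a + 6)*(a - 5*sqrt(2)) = a^2 - 5*sqrt(2)*a + 6*a - 30*sqrt(2)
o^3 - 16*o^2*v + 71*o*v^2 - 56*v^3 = (o - 8*v)*(o - 7*v)*(o - v)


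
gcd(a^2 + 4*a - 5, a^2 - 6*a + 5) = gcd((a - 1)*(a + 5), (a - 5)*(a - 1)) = a - 1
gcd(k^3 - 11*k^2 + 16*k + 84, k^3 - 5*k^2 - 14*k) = k^2 - 5*k - 14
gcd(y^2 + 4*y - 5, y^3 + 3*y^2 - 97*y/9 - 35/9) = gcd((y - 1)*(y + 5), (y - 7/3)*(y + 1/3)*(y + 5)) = y + 5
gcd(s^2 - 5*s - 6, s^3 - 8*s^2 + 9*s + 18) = s^2 - 5*s - 6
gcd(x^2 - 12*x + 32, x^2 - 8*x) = x - 8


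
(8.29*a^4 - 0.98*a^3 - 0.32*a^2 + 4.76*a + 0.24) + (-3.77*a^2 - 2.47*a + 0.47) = 8.29*a^4 - 0.98*a^3 - 4.09*a^2 + 2.29*a + 0.71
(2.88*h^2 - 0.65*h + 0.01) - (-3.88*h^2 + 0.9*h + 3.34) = 6.76*h^2 - 1.55*h - 3.33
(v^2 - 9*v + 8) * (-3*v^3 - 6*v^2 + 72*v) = -3*v^5 + 21*v^4 + 102*v^3 - 696*v^2 + 576*v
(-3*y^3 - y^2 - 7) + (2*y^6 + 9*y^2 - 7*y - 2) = 2*y^6 - 3*y^3 + 8*y^2 - 7*y - 9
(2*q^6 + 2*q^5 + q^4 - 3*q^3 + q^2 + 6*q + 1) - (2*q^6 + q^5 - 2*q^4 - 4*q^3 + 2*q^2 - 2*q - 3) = q^5 + 3*q^4 + q^3 - q^2 + 8*q + 4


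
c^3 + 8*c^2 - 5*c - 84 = (c - 3)*(c + 4)*(c + 7)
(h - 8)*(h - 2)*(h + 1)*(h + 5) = h^4 - 4*h^3 - 39*h^2 + 46*h + 80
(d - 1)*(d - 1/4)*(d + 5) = d^3 + 15*d^2/4 - 6*d + 5/4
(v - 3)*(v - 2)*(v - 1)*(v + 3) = v^4 - 3*v^3 - 7*v^2 + 27*v - 18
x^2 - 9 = (x - 3)*(x + 3)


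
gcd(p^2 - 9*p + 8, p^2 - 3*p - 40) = p - 8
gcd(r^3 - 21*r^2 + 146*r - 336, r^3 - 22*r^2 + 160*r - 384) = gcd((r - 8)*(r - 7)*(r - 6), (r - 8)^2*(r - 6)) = r^2 - 14*r + 48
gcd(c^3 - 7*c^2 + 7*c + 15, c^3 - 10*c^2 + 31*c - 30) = c^2 - 8*c + 15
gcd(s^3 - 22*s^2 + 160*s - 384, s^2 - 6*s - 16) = s - 8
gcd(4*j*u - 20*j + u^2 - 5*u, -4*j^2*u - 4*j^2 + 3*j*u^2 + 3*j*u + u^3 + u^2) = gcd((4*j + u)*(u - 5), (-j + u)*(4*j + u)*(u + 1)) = 4*j + u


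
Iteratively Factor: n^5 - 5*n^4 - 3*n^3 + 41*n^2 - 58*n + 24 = (n - 1)*(n^4 - 4*n^3 - 7*n^2 + 34*n - 24) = (n - 4)*(n - 1)*(n^3 - 7*n + 6) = (n - 4)*(n - 1)*(n + 3)*(n^2 - 3*n + 2) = (n - 4)*(n - 1)^2*(n + 3)*(n - 2)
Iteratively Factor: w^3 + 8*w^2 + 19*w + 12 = (w + 4)*(w^2 + 4*w + 3) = (w + 3)*(w + 4)*(w + 1)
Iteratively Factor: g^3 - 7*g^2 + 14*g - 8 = (g - 4)*(g^2 - 3*g + 2) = (g - 4)*(g - 1)*(g - 2)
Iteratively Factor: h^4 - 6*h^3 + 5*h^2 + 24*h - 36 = (h - 3)*(h^3 - 3*h^2 - 4*h + 12) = (h - 3)^2*(h^2 - 4) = (h - 3)^2*(h + 2)*(h - 2)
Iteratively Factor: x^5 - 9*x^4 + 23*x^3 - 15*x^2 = (x)*(x^4 - 9*x^3 + 23*x^2 - 15*x) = x*(x - 5)*(x^3 - 4*x^2 + 3*x) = x^2*(x - 5)*(x^2 - 4*x + 3) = x^2*(x - 5)*(x - 1)*(x - 3)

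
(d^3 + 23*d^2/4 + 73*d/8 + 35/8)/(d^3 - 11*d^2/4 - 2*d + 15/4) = (2*d^2 + 9*d + 7)/(2*(d^2 - 4*d + 3))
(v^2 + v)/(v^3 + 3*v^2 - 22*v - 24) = v/(v^2 + 2*v - 24)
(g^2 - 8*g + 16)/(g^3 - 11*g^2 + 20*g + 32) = (g - 4)/(g^2 - 7*g - 8)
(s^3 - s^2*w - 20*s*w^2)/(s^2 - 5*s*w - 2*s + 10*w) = s*(s + 4*w)/(s - 2)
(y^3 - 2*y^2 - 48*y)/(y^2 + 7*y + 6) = y*(y - 8)/(y + 1)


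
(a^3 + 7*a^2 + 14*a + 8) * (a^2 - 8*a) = a^5 - a^4 - 42*a^3 - 104*a^2 - 64*a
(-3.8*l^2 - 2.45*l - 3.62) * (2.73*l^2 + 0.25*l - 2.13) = -10.374*l^4 - 7.6385*l^3 - 2.4011*l^2 + 4.3135*l + 7.7106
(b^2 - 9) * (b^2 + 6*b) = b^4 + 6*b^3 - 9*b^2 - 54*b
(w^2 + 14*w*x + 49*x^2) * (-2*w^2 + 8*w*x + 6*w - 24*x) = -2*w^4 - 20*w^3*x + 6*w^3 + 14*w^2*x^2 + 60*w^2*x + 392*w*x^3 - 42*w*x^2 - 1176*x^3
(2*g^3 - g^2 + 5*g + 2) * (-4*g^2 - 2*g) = -8*g^5 - 18*g^3 - 18*g^2 - 4*g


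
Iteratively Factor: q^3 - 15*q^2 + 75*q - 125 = (q - 5)*(q^2 - 10*q + 25) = (q - 5)^2*(q - 5)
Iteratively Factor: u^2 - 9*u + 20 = (u - 5)*(u - 4)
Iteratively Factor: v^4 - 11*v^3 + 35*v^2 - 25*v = (v - 5)*(v^3 - 6*v^2 + 5*v) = (v - 5)^2*(v^2 - v) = (v - 5)^2*(v - 1)*(v)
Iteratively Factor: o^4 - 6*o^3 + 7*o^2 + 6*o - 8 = (o + 1)*(o^3 - 7*o^2 + 14*o - 8) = (o - 2)*(o + 1)*(o^2 - 5*o + 4) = (o - 2)*(o - 1)*(o + 1)*(o - 4)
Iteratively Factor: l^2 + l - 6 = (l + 3)*(l - 2)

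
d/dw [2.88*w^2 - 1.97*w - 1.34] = 5.76*w - 1.97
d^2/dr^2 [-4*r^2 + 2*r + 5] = -8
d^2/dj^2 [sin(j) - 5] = -sin(j)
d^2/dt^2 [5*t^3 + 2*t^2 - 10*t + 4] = 30*t + 4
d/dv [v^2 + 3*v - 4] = 2*v + 3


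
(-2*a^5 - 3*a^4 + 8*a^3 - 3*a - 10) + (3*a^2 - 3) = -2*a^5 - 3*a^4 + 8*a^3 + 3*a^2 - 3*a - 13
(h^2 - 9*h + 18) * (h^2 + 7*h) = h^4 - 2*h^3 - 45*h^2 + 126*h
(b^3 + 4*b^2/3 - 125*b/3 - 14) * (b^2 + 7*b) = b^5 + 25*b^4/3 - 97*b^3/3 - 917*b^2/3 - 98*b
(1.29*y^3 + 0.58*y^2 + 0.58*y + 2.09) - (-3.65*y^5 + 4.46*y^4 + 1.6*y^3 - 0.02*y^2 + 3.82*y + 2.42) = 3.65*y^5 - 4.46*y^4 - 0.31*y^3 + 0.6*y^2 - 3.24*y - 0.33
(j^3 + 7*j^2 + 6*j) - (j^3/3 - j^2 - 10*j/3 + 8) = 2*j^3/3 + 8*j^2 + 28*j/3 - 8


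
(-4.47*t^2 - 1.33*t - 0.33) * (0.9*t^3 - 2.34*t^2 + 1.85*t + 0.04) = -4.023*t^5 + 9.2628*t^4 - 5.4543*t^3 - 1.8671*t^2 - 0.6637*t - 0.0132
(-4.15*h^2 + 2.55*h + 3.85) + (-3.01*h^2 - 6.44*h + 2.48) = -7.16*h^2 - 3.89*h + 6.33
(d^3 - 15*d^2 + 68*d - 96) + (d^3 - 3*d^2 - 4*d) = 2*d^3 - 18*d^2 + 64*d - 96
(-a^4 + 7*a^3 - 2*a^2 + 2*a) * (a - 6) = -a^5 + 13*a^4 - 44*a^3 + 14*a^2 - 12*a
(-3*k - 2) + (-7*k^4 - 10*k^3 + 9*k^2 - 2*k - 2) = -7*k^4 - 10*k^3 + 9*k^2 - 5*k - 4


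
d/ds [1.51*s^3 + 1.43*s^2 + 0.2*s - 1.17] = 4.53*s^2 + 2.86*s + 0.2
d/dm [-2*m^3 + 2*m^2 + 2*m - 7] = -6*m^2 + 4*m + 2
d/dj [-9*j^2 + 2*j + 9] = 2 - 18*j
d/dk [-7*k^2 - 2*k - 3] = -14*k - 2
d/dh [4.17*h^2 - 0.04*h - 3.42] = 8.34*h - 0.04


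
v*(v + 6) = v^2 + 6*v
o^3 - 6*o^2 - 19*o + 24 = (o - 8)*(o - 1)*(o + 3)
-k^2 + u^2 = (-k + u)*(k + u)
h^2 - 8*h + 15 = (h - 5)*(h - 3)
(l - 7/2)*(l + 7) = l^2 + 7*l/2 - 49/2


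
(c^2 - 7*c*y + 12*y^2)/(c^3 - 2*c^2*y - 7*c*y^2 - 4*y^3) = (c - 3*y)/(c^2 + 2*c*y + y^2)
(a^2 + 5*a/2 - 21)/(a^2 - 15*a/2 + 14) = (a + 6)/(a - 4)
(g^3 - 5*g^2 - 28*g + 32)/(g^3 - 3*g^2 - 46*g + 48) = (g + 4)/(g + 6)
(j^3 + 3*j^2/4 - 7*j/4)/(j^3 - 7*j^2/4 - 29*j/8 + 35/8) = 2*j/(2*j - 5)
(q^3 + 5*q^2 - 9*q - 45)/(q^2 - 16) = (q^3 + 5*q^2 - 9*q - 45)/(q^2 - 16)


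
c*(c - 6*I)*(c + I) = c^3 - 5*I*c^2 + 6*c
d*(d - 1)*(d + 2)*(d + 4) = d^4 + 5*d^3 + 2*d^2 - 8*d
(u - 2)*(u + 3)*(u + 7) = u^3 + 8*u^2 + u - 42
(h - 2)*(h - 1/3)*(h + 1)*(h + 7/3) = h^4 + h^3 - 43*h^2/9 - 29*h/9 + 14/9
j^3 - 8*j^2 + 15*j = j*(j - 5)*(j - 3)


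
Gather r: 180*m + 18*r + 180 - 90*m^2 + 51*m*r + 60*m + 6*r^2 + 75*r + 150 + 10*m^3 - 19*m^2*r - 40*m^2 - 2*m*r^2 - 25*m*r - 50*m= 10*m^3 - 130*m^2 + 190*m + r^2*(6 - 2*m) + r*(-19*m^2 + 26*m + 93) + 330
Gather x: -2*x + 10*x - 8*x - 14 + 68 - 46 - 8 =0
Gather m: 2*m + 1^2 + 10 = 2*m + 11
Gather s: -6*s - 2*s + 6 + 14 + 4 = 24 - 8*s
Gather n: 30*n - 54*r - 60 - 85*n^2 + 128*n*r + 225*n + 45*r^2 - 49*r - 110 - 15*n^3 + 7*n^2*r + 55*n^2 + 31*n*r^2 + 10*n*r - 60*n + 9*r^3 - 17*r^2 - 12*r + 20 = -15*n^3 + n^2*(7*r - 30) + n*(31*r^2 + 138*r + 195) + 9*r^3 + 28*r^2 - 115*r - 150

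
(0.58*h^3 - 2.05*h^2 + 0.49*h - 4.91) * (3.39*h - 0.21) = 1.9662*h^4 - 7.0713*h^3 + 2.0916*h^2 - 16.7478*h + 1.0311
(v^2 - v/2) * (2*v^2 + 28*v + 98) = 2*v^4 + 27*v^3 + 84*v^2 - 49*v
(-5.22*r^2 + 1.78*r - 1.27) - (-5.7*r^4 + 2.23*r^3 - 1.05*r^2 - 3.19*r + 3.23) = 5.7*r^4 - 2.23*r^3 - 4.17*r^2 + 4.97*r - 4.5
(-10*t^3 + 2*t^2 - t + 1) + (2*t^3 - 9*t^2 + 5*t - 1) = -8*t^3 - 7*t^2 + 4*t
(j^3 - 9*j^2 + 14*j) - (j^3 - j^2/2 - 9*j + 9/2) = -17*j^2/2 + 23*j - 9/2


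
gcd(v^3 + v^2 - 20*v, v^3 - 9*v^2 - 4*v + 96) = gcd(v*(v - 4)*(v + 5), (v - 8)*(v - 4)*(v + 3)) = v - 4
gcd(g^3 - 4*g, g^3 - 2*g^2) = g^2 - 2*g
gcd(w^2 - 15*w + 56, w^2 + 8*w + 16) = 1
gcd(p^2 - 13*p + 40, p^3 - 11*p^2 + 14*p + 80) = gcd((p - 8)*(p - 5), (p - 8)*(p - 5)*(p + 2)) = p^2 - 13*p + 40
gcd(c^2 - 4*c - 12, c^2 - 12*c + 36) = c - 6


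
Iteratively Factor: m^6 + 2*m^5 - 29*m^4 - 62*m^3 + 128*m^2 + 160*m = (m - 2)*(m^5 + 4*m^4 - 21*m^3 - 104*m^2 - 80*m) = (m - 5)*(m - 2)*(m^4 + 9*m^3 + 24*m^2 + 16*m) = (m - 5)*(m - 2)*(m + 1)*(m^3 + 8*m^2 + 16*m) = (m - 5)*(m - 2)*(m + 1)*(m + 4)*(m^2 + 4*m) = (m - 5)*(m - 2)*(m + 1)*(m + 4)^2*(m)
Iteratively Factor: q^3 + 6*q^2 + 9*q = (q)*(q^2 + 6*q + 9) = q*(q + 3)*(q + 3)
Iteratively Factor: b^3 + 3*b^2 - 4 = (b - 1)*(b^2 + 4*b + 4) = (b - 1)*(b + 2)*(b + 2)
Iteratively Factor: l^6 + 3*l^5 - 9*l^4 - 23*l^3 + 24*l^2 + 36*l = (l)*(l^5 + 3*l^4 - 9*l^3 - 23*l^2 + 24*l + 36) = l*(l + 3)*(l^4 - 9*l^2 + 4*l + 12) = l*(l - 2)*(l + 3)*(l^3 + 2*l^2 - 5*l - 6) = l*(l - 2)*(l + 1)*(l + 3)*(l^2 + l - 6) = l*(l - 2)^2*(l + 1)*(l + 3)*(l + 3)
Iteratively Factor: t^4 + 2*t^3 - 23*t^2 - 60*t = (t + 4)*(t^3 - 2*t^2 - 15*t) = (t - 5)*(t + 4)*(t^2 + 3*t) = (t - 5)*(t + 3)*(t + 4)*(t)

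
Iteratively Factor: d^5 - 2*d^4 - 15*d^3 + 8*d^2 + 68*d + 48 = (d + 2)*(d^4 - 4*d^3 - 7*d^2 + 22*d + 24) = (d - 3)*(d + 2)*(d^3 - d^2 - 10*d - 8) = (d - 3)*(d + 2)^2*(d^2 - 3*d - 4) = (d - 4)*(d - 3)*(d + 2)^2*(d + 1)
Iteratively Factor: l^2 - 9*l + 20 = (l - 4)*(l - 5)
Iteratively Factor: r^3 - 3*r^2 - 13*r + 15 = (r - 5)*(r^2 + 2*r - 3) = (r - 5)*(r + 3)*(r - 1)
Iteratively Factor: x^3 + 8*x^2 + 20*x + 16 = (x + 2)*(x^2 + 6*x + 8) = (x + 2)*(x + 4)*(x + 2)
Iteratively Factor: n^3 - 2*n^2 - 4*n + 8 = (n - 2)*(n^2 - 4) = (n - 2)^2*(n + 2)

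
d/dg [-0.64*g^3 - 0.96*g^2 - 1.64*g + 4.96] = -1.92*g^2 - 1.92*g - 1.64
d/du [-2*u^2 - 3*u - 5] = -4*u - 3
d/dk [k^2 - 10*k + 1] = 2*k - 10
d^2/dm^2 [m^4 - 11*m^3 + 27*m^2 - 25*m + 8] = 12*m^2 - 66*m + 54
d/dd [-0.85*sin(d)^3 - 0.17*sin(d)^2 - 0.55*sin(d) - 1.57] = (-0.34*sin(d) + 1.275*cos(2*d) - 1.825)*cos(d)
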